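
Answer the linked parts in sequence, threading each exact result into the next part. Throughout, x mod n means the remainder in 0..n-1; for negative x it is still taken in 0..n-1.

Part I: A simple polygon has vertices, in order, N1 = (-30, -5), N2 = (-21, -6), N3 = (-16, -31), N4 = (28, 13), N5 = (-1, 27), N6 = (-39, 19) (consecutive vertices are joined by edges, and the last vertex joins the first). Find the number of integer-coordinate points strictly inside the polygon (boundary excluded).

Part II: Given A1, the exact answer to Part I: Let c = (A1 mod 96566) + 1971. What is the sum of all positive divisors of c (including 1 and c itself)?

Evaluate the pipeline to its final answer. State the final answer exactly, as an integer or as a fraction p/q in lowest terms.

5168

Part I: cross terms: (-30*-6 - -21*-5)=75, (-21*-31 - -16*-6)=555, (-16*13 - 28*-31)=660, (28*27 - -1*13)=769, (-1*19 - -39*27)=1034, (-39*-5 - -30*19)=765; twice the area = |3858| = 3858; area = 1929; boundary points = 1 + 5 + 44 + 1 + 2 + 3 = 56; strictly interior points = area - boundary/2 + 1 = 1902; answer 1902
Part II: A1 = 1902; c = 3873; 3873 = 3 * 1291; sigma = (1 + 3) * (1 + 1291) = 4 * 1292 = 5168; answer 5168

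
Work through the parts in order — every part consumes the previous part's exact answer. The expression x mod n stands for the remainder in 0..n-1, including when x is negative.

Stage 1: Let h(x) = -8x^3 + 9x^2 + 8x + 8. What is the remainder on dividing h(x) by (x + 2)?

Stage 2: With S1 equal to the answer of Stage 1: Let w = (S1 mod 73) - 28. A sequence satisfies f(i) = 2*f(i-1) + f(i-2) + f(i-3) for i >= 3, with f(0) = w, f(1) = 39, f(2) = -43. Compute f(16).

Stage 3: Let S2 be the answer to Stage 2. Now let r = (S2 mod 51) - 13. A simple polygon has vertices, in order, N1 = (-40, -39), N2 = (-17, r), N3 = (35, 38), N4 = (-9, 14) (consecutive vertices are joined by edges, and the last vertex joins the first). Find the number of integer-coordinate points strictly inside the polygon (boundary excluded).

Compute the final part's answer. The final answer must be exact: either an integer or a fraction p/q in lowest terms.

Stage 1: remainder = value at the root: -8*(-2)^3 + 9*(-2)^2 + 8*(-2)^1 + 8 = (64) + (36) + (-16) + (8) = 92; answer 92
Stage 2: S1 = 92; w = -9; f(3) = 2*(-43) + 1*(39) + 1*(-9) = -56; iterating: f(3)=-56, f(4)=-116, f(5)=-331, f(6)=-834, f(7)=-2115, f(8)=-5395, f(9)=-13739, f(10)=-34988, f(11)=-89110, f(12)=-226947, f(13)=-577992, f(14)=-1472041, f(15)=-3749021, f(16)=-9548075; answer -9548075
Stage 3: S2 = -9548075; r = 30; cross terms: (-40*30 - -17*-39)=-1863, (-17*38 - 35*30)=-1696, (35*14 - -9*38)=832, (-9*-39 - -40*14)=911; twice the area = |-1816| = 1816; area = 908; boundary points = 23 + 4 + 4 + 1 = 32; strictly interior points = area - boundary/2 + 1 = 893; answer 893

893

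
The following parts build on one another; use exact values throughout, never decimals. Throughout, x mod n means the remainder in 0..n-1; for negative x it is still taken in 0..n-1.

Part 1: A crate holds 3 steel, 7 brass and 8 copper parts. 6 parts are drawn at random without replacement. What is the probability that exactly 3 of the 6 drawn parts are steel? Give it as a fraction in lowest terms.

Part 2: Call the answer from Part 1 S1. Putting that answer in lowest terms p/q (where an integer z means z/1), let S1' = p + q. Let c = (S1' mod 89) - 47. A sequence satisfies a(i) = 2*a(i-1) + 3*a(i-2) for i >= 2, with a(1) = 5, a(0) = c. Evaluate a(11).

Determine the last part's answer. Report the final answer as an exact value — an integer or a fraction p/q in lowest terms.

-487141

Part 1: total draws C(18,6) = 18564; favorable C(3,3)*C(15,3) = 455; P = 5/204; answer 5/204
Part 2: S1 = 5/204; threaded value p + q = 209; c = -16; a(2) = 2*(5) + 3*(-16) = -38; iterating: a(2)=-38, a(3)=-61, a(4)=-236, a(5)=-655, a(6)=-2018, a(7)=-6001, a(8)=-18056, a(9)=-54115, a(10)=-162398, a(11)=-487141; answer -487141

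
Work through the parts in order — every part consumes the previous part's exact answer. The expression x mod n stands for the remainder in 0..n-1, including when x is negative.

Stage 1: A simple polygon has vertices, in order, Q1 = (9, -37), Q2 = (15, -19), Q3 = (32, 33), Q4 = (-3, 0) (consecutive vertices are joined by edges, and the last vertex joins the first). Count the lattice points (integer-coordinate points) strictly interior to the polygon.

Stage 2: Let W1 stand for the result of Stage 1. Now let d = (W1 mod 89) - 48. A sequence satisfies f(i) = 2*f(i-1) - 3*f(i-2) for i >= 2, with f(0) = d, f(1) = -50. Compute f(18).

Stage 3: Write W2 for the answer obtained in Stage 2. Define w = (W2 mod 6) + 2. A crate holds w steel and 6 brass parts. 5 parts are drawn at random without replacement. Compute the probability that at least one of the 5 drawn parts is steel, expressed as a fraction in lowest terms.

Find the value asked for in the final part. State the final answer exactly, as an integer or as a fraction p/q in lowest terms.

Stage 1: cross terms: (9*-19 - 15*-37)=384, (15*33 - 32*-19)=1103, (32*0 - -3*33)=99, (-3*-37 - 9*0)=111; twice the area = |1697| = 1697; area = 1697/2; boundary points = 6 + 1 + 1 + 1 = 9; strictly interior points = area - boundary/2 + 1 = 845; answer 845
Stage 2: W1 = 845; d = -4; f(2) = 2*(-50) - 3*(-4) = -88; iterating: f(2)=-88, f(3)=-26, f(4)=212, f(5)=502, f(6)=368, f(7)=-770, f(8)=-2644, f(9)=-2978, f(10)=1976, f(11)=12886, f(12)=19844, f(13)=1030, f(14)=-57472, f(15)=-118034, f(16)=-63652, f(17)=226798, f(18)=644552; answer 644552
Stage 3: W2 = 644552; w = 4; total draws C(10,5) = 252; complement C(6,5) = 6; favorable 252 - 6 = 246; P = 41/42; answer 41/42

41/42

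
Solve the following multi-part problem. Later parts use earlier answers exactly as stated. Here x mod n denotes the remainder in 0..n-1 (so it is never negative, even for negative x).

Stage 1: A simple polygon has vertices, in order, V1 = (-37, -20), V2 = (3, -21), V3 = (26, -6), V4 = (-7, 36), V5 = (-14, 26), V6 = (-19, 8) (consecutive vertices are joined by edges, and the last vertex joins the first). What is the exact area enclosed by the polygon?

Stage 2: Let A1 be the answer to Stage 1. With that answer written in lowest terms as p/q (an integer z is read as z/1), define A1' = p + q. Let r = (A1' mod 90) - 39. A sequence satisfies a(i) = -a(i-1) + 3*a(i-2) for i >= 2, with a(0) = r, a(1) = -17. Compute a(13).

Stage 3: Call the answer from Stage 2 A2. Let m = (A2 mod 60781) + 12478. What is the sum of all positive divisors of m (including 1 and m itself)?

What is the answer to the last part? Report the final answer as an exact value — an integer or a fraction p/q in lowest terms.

Stage 1: cross terms: (-37*-21 - 3*-20)=837, (3*-6 - 26*-21)=528, (26*36 - -7*-6)=894, (-7*26 - -14*36)=322, (-14*8 - -19*26)=382, (-19*-20 - -37*8)=676; twice the area = |3639| = 3639; area = 3639/2; answer 3639/2
Stage 2: A1 = 3639/2; threaded value p + q = 3641; r = 2; a(2) = -1*(-17) + 3*(2) = 23; iterating: a(2)=23, a(3)=-74, a(4)=143, a(5)=-365, a(6)=794, a(7)=-1889, a(8)=4271, a(9)=-9938, a(10)=22751, a(11)=-52565, a(12)=120818, a(13)=-278513; answer -278513
Stage 3: A2 = -278513; m = 37870; 37870 = 2 * 5 * 7 * 541; sigma = (1 + 2) * (1 + 5) * (1 + 7) * (1 + 541) = 3 * 6 * 8 * 542 = 78048; answer 78048

78048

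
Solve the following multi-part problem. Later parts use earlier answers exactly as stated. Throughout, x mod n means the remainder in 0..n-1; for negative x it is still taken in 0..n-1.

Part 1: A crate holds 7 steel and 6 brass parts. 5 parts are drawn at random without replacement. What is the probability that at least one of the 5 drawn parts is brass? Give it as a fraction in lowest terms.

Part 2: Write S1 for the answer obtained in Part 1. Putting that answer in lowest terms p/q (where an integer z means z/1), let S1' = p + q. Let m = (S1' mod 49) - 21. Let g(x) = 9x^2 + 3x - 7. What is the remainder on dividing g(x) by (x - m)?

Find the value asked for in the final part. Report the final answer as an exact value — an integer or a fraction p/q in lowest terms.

Part 1: total draws C(13,5) = 1287; complement C(7,5) = 21; favorable 1287 - 21 = 1266; P = 422/429; answer 422/429
Part 2: S1 = 422/429; threaded value p + q = 851; m = -3; remainder = value at the root: 9*(-3)^2 + 3*(-3)^1 - 7 = (81) + (-9) + (-7) = 65; answer 65

65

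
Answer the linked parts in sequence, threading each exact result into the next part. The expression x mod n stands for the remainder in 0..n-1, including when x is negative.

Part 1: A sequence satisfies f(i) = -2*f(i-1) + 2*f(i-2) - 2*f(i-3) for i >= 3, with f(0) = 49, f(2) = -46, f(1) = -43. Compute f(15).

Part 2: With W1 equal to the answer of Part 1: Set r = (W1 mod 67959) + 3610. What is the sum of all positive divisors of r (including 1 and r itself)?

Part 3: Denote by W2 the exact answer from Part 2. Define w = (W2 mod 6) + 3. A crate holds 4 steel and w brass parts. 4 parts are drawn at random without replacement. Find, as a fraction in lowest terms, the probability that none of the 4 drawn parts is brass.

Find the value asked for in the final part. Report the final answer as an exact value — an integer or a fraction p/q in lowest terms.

Part 1: f(3) = -2*(-46) + 2*(-43) - 2*(49) = -92; iterating: f(3)=-92, f(4)=178, f(5)=-448, f(6)=1436, f(7)=-4124, f(8)=12016, f(9)=-35152, f(10)=102584, f(11)=-299504, f(12)=874480, f(13)=-2553136, f(14)=7454240, f(15)=-21763712; answer -21763712
Part 2: W1 = -21763712; r = 54737; 54737 = 127 * 431; sigma = (1 + 127) * (1 + 431) = 128 * 432 = 55296; answer 55296
Part 3: W2 = 55296; w = 3; total draws C(7,4) = 35; favorable C(4,4) = 1; P = 1/35; answer 1/35

1/35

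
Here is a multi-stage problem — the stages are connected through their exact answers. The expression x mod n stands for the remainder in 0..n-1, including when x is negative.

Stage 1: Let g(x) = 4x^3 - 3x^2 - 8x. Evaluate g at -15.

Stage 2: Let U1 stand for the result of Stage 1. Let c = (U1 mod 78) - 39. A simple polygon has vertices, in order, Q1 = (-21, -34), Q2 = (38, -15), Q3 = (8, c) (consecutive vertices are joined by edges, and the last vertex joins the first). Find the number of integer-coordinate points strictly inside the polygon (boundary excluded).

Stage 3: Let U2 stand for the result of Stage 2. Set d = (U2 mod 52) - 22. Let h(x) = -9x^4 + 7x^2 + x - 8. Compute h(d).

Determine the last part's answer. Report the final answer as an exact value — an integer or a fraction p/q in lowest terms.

-11426

Stage 1: 4*(-15)^3 - 3*(-15)^2 - 8*(-15)^1 = (-13500) + (-675) + (120) = -14055; answer -14055
Stage 2: U1 = -14055; c = 24; cross terms: (-21*-15 - 38*-34)=1607, (38*24 - 8*-15)=1032, (8*-34 - -21*24)=232; twice the area = |2871| = 2871; area = 2871/2; boundary points = 1 + 3 + 29 = 33; strictly interior points = area - boundary/2 + 1 = 1420; answer 1420
Stage 3: U2 = 1420; d = -6; -9*(-6)^4 + 7*(-6)^2 + 1*(-6)^1 - 8 = (-11664) + (252) + (-6) + (-8) = -11426; answer -11426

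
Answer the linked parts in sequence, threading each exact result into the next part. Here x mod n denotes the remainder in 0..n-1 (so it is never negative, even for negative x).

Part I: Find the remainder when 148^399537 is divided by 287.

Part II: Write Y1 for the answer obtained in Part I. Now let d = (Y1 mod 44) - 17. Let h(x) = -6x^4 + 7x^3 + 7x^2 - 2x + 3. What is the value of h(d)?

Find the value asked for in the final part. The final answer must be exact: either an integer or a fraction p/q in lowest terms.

-20557

Part I: squarings mod 287: 148^1=148, 148^2=92, 148^4=141, 148^8=78, 148^16=57, 148^32=92, 148^64=141, 148^128=78, 148^256=57, 148^512=92, 148^1024=141, 148^2048=78, 148^4096=57, 148^8192=92, 148^16384=141, 148^32768=78, 148^65536=57, 148^131072=92, 148^262144=141; 148^399537 = 148^1 * 148^16 * 148^32 * 148^128 * 148^2048 * 148^4096 * 148^131072 * 148^262144 = 113 (mod 287); answer 113
Part II: Y1 = 113; d = 8; -6*(8)^4 + 7*(8)^3 + 7*(8)^2 - 2*(8)^1 + 3 = (-24576) + (3584) + (448) + (-16) + (3) = -20557; answer -20557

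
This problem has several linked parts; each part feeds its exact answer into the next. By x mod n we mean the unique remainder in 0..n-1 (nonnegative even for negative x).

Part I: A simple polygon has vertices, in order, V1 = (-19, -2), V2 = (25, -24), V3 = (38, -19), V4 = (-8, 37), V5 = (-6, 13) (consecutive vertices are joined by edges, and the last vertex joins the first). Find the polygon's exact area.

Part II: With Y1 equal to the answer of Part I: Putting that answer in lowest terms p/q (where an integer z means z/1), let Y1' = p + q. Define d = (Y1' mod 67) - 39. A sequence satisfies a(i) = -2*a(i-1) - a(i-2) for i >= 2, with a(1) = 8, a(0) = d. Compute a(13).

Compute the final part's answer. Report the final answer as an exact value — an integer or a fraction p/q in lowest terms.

Part I: cross terms: (-19*-24 - 25*-2)=506, (25*-19 - 38*-24)=437, (38*37 - -8*-19)=1254, (-8*13 - -6*37)=118, (-6*-2 - -19*13)=259; twice the area = |2574| = 2574; area = 1287; answer 1287
Part II: Y1 = 1287; threaded value p + q = 1288; d = -24; a(2) = -2*(8) - 1*(-24) = 8; iterating: a(2)=8, a(3)=-24, a(4)=40, a(5)=-56, a(6)=72, a(7)=-88, a(8)=104, a(9)=-120, a(10)=136, a(11)=-152, a(12)=168, a(13)=-184; answer -184

-184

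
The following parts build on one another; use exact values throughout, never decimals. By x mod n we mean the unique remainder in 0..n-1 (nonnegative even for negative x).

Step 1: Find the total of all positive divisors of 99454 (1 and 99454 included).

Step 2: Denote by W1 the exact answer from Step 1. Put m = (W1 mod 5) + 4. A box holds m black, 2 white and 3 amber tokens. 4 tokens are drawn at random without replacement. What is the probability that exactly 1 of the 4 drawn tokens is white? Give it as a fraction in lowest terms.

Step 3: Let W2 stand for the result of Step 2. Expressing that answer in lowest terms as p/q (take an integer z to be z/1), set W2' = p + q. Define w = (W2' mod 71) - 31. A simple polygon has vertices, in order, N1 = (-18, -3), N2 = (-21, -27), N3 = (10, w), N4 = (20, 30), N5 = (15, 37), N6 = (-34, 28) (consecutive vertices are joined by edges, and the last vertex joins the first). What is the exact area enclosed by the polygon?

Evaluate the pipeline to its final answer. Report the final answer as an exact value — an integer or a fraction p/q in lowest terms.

Step 1: 99454 = 2 * 49727; sigma = (1 + 2) * (1 + 49727) = 3 * 49728 = 149184; answer 149184
Step 2: W1 = 149184; m = 8; total draws C(13,4) = 715; favorable C(2,1)*C(11,3) = 330; P = 6/13; answer 6/13
Step 3: W2 = 6/13; threaded value p + q = 19; w = -12; cross terms: (-18*-27 - -21*-3)=423, (-21*-12 - 10*-27)=522, (10*30 - 20*-12)=540, (20*37 - 15*30)=290, (15*28 - -34*37)=1678, (-34*-3 - -18*28)=606; twice the area = |4059| = 4059; area = 4059/2; answer 4059/2

4059/2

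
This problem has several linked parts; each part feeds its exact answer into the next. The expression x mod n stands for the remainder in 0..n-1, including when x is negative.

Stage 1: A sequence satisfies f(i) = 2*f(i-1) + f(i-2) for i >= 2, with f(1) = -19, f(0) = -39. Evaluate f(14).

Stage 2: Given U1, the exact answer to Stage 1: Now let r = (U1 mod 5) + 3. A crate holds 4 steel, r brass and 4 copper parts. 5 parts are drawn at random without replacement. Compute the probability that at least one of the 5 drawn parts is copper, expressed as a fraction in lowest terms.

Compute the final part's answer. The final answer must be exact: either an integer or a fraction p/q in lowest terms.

125/143

Stage 1: f(2) = 2*(-19) + 1*(-39) = -77; iterating: f(2)=-77, f(3)=-173, f(4)=-423, f(5)=-1019, f(6)=-2461, f(7)=-5941, f(8)=-14343, f(9)=-34627, f(10)=-83597, f(11)=-201821, f(12)=-487239, f(13)=-1176299, f(14)=-2839837; answer -2839837
Stage 2: U1 = -2839837; r = 6; total draws C(14,5) = 2002; complement C(10,5) = 252; favorable 2002 - 252 = 1750; P = 125/143; answer 125/143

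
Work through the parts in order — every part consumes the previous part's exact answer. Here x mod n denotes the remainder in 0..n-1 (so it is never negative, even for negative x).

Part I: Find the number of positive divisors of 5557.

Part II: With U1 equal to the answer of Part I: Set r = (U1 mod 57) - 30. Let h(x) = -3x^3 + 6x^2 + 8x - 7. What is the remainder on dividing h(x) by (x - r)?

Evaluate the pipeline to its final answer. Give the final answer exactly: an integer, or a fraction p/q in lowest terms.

Part I: 5557 is prime, so its only divisors are 1 and 5557; count = 2; answer 2
Part II: U1 = 2; r = -28; remainder = value at the root: -3*(-28)^3 + 6*(-28)^2 + 8*(-28)^1 - 7 = (65856) + (4704) + (-224) + (-7) = 70329; answer 70329

70329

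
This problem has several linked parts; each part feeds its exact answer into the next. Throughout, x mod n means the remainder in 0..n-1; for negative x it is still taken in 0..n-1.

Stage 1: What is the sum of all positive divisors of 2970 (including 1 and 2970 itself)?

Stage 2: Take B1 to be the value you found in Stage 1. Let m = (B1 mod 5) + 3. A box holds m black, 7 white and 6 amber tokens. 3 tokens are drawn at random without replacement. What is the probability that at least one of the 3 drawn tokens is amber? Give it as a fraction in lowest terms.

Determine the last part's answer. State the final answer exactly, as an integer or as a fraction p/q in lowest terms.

Stage 1: 2970 = 2 * 3^3 * 5 * 11; sigma = (1 + 2) * (1 + 3 + 9 + 27) * (1 + 5) * (1 + 11) = 3 * 40 * 6 * 12 = 8640; answer 8640
Stage 2: B1 = 8640; m = 3; total draws C(16,3) = 560; complement C(10,3) = 120; favorable 560 - 120 = 440; P = 11/14; answer 11/14

11/14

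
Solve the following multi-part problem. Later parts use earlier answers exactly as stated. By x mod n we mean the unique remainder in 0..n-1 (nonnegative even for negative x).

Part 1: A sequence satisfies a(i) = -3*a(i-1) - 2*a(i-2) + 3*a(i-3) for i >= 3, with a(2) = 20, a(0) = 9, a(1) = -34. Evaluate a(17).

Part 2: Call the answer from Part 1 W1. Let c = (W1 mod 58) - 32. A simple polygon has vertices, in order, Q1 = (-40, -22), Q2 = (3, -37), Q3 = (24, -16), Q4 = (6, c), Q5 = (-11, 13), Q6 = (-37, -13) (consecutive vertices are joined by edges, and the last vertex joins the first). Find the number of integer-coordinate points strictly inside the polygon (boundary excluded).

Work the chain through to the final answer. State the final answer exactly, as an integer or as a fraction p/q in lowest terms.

Part 1: a(3) = -3*(20) - 2*(-34) + 3*(9) = 35; iterating: a(3)=35, a(4)=-247, a(5)=731, a(6)=-1594, a(7)=2579, a(8)=-2356, a(9)=-2872, a(10)=21065, a(11)=-64519, a(12)=142811, a(13)=-236200, a(14)=229421, a(15)=212570, a(16)=-1805152, a(17)=5678579; answer 5678579
Part 2: W1 = 5678579; c = -1; cross terms: (-40*-37 - 3*-22)=1546, (3*-16 - 24*-37)=840, (24*-1 - 6*-16)=72, (6*13 - -11*-1)=67, (-11*-13 - -37*13)=624, (-37*-22 - -40*-13)=294; twice the area = |3443| = 3443; area = 3443/2; boundary points = 1 + 21 + 3 + 1 + 26 + 3 = 55; strictly interior points = area - boundary/2 + 1 = 1695; answer 1695

1695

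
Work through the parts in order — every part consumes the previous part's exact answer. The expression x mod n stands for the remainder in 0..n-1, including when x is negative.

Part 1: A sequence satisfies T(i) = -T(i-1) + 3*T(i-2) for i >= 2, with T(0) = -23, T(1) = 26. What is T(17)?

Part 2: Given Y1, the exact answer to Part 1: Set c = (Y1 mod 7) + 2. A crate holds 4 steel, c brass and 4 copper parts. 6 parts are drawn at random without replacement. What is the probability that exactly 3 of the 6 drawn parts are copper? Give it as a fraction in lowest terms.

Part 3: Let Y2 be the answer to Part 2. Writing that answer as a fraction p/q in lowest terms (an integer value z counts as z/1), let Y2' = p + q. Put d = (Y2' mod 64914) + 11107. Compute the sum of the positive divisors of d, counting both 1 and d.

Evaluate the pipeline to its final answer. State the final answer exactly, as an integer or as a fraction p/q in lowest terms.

16920

Part 1: T(2) = -1*(26) + 3*(-23) = -95; iterating: T(2)=-95, T(3)=173, T(4)=-458, T(5)=977, T(6)=-2351, T(7)=5282, T(8)=-12335, T(9)=28181, T(10)=-65186, T(11)=149729, T(12)=-345287, T(13)=794474, T(14)=-1830335, T(15)=4213757, T(16)=-9704762, T(17)=22346033; answer 22346033
Part 2: Y1 = 22346033; c = 5; total draws C(13,6) = 1716; favorable C(4,3)*C(9,3) = 336; P = 28/143; answer 28/143
Part 3: Y2 = 28/143; threaded value p + q = 171; d = 11278; 11278 = 2 * 5639; sigma = (1 + 2) * (1 + 5639) = 3 * 5640 = 16920; answer 16920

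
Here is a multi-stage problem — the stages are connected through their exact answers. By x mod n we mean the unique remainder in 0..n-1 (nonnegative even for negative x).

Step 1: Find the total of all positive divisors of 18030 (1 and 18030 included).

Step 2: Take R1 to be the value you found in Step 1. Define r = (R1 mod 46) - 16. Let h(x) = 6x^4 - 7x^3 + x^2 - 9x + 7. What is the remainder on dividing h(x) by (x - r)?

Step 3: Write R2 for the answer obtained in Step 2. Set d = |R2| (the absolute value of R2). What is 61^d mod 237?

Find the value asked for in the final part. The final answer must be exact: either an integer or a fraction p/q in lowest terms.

229

Step 1: 18030 = 2 * 3 * 5 * 601; sigma = (1 + 2) * (1 + 3) * (1 + 5) * (1 + 601) = 3 * 4 * 6 * 602 = 43344; answer 43344
Step 2: R1 = 43344; r = -4; remainder = value at the root: 6*(-4)^4 - 7*(-4)^3 + 1*(-4)^2 - 9*(-4)^1 + 7 = (1536) + (448) + (16) + (36) + (7) = 2043; answer 2043
Step 3: R2 = 2043; d = 2043; squarings mod 237: 61^1=61, 61^2=166, 61^4=64, 61^8=67, 61^16=223, 61^32=196, 61^64=22, 61^128=10, 61^256=100, 61^512=46, 61^1024=220; 61^2043 = 61^1 * 61^2 * 61^8 * 61^16 * 61^32 * 61^64 * 61^128 * 61^256 * 61^512 * 61^1024 = 229 (mod 237); answer 229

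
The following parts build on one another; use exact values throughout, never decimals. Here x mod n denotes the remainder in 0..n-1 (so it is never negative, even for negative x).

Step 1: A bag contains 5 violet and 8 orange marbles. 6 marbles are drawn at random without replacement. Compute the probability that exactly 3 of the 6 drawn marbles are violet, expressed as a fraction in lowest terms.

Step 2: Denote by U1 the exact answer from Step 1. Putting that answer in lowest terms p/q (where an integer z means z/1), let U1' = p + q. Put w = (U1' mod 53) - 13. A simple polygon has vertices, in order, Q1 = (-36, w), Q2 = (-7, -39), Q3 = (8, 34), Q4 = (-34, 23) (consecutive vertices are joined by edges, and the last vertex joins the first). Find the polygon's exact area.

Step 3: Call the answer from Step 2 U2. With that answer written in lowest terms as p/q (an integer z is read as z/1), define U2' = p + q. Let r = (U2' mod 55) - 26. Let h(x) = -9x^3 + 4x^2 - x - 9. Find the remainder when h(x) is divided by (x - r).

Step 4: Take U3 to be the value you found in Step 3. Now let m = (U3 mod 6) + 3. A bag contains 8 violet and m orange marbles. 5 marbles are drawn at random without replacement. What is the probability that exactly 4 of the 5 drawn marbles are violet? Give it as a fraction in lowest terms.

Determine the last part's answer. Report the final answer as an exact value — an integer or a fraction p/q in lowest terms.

Step 1: total draws C(13,6) = 1716; favorable C(5,3)*C(8,3) = 560; P = 140/429; answer 140/429
Step 2: U1 = 140/429; threaded value p + q = 569; w = 26; cross terms: (-36*-39 - -7*26)=1586, (-7*34 - 8*-39)=74, (8*23 - -34*34)=1340, (-34*26 - -36*23)=-56; twice the area = |2944| = 2944; area = 1472; answer 1472
Step 3: U2 = 1472; threaded value p + q = 1473; r = 17; remainder = value at the root: -9*(17)^3 + 4*(17)^2 - 1*(17)^1 - 9 = (-44217) + (1156) + (-17) + (-9) = -43087; answer -43087
Step 4: U3 = -43087; m = 8; total draws C(16,5) = 4368; favorable C(8,4)*C(8,1) = 560; P = 5/39; answer 5/39

5/39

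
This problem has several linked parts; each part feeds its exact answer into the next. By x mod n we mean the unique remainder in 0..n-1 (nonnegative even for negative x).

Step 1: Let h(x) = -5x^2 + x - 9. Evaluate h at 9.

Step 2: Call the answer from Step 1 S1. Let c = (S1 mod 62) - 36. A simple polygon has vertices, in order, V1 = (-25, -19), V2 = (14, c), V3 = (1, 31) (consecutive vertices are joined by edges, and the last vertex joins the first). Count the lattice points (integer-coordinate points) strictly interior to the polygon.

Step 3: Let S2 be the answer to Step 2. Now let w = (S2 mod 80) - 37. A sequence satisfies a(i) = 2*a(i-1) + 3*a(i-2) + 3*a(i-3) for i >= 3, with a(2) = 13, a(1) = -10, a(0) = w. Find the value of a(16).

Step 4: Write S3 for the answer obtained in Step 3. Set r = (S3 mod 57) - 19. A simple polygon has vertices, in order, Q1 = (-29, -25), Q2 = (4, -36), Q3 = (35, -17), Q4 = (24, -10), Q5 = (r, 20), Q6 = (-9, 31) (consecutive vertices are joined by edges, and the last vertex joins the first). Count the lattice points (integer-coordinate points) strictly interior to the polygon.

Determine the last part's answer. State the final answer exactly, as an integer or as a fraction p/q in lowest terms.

Step 1: -5*(9)^2 + 1*(9)^1 - 9 = (-405) + (9) + (-9) = -405; answer -405
Step 2: S1 = -405; c = -7; cross terms: (-25*-7 - 14*-19)=441, (14*31 - 1*-7)=441, (1*-19 - -25*31)=756; twice the area = |1638| = 1638; area = 819; boundary points = 3 + 1 + 2 = 6; strictly interior points = area - boundary/2 + 1 = 817; answer 817
Step 3: S2 = 817; w = -20; a(3) = 2*(13) + 3*(-10) + 3*(-20) = -64; iterating: a(3)=-64, a(4)=-119, a(5)=-391, a(6)=-1331, a(7)=-4192, a(8)=-13550, a(9)=-43669, a(10)=-140564, a(11)=-452785, a(12)=-1458269, a(13)=-4696585, a(14)=-15126332, a(15)=-48717226, a(16)=-156903203; answer -156903203
Step 4: S3 = -156903203; r = -6; cross terms: (-29*-36 - 4*-25)=1144, (4*-17 - 35*-36)=1192, (35*-10 - 24*-17)=58, (24*20 - -6*-10)=420, (-6*31 - -9*20)=-6, (-9*-25 - -29*31)=1124; twice the area = |3932| = 3932; area = 1966; boundary points = 11 + 1 + 1 + 30 + 1 + 4 = 48; strictly interior points = area - boundary/2 + 1 = 1943; answer 1943

1943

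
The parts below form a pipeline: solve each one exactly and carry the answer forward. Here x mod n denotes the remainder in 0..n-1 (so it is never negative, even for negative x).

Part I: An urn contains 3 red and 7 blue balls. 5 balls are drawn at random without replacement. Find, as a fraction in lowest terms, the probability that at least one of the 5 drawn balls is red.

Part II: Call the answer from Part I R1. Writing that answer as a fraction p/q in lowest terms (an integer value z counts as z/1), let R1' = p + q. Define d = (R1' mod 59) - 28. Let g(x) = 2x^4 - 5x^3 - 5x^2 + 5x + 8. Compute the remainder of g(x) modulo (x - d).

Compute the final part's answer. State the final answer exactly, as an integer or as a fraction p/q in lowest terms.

Part I: total draws C(10,5) = 252; complement C(7,5) = 21; favorable 252 - 21 = 231; P = 11/12; answer 11/12
Part II: R1 = 11/12; threaded value p + q = 23; d = -5; remainder = value at the root: 2*(-5)^4 - 5*(-5)^3 - 5*(-5)^2 + 5*(-5)^1 + 8 = (1250) + (625) + (-125) + (-25) + (8) = 1733; answer 1733

1733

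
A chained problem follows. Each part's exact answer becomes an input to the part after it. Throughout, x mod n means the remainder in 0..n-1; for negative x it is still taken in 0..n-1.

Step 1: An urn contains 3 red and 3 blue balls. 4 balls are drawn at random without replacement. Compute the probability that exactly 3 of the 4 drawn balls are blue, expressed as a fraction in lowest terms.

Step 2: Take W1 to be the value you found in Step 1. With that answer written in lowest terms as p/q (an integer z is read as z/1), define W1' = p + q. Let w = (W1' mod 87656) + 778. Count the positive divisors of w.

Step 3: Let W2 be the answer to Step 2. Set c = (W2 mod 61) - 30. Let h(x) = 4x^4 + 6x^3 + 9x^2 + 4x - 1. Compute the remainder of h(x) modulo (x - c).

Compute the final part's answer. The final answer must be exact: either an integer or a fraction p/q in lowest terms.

184214

Step 1: total draws C(6,4) = 15; favorable C(3,3)*C(3,1) = 3; P = 1/5; answer 1/5
Step 2: W1 = 1/5; threaded value p + q = 6; w = 784; 784 = 2^4 * 7^2; number of divisors = (4+1) * (2+1) = 15; answer 15
Step 3: W2 = 15; c = -15; remainder = value at the root: 4*(-15)^4 + 6*(-15)^3 + 9*(-15)^2 + 4*(-15)^1 - 1 = (202500) + (-20250) + (2025) + (-60) + (-1) = 184214; answer 184214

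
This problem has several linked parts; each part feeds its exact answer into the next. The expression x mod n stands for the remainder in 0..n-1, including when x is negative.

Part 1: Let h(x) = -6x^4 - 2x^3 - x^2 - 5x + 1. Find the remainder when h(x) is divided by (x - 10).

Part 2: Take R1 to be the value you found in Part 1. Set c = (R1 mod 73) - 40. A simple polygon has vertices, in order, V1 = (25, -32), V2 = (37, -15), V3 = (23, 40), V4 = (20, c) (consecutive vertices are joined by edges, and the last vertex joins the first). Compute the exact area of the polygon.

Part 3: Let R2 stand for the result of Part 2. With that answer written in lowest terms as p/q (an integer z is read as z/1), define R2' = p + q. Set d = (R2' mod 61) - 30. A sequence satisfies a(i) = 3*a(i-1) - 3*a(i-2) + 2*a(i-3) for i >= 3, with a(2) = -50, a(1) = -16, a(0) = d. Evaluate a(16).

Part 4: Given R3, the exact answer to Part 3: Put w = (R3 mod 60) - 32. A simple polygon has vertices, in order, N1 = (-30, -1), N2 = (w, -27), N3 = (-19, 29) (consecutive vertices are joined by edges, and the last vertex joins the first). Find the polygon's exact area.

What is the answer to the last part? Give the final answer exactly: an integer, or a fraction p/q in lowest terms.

Part 1: remainder = value at the root: -6*(10)^4 - 2*(10)^3 - 1*(10)^2 - 5*(10)^1 + 1 = (-60000) + (-2000) + (-100) + (-50) + (1) = -62149; answer -62149
Part 2: R1 = -62149; c = 7; cross terms: (25*-15 - 37*-32)=809, (37*40 - 23*-15)=1825, (23*7 - 20*40)=-639, (20*-32 - 25*7)=-815; twice the area = |1180| = 1180; area = 590; answer 590
Part 3: R2 = 590; threaded value p + q = 591; d = 12; a(3) = 3*(-50) - 3*(-16) + 2*(12) = -78; iterating: a(3)=-78, a(4)=-116, a(5)=-214, a(6)=-450, a(7)=-940, a(8)=-1898, a(9)=-3774, a(10)=-7508, a(11)=-14998, a(12)=-30018, a(13)=-60076, a(14)=-120170, a(15)=-240318, a(16)=-480596; answer -480596
Part 4: R3 = -480596; w = -28; cross terms: (-30*-27 - -28*-1)=782, (-28*29 - -19*-27)=-1325, (-19*-1 - -30*29)=889; twice the area = |346| = 346; area = 173; answer 173

173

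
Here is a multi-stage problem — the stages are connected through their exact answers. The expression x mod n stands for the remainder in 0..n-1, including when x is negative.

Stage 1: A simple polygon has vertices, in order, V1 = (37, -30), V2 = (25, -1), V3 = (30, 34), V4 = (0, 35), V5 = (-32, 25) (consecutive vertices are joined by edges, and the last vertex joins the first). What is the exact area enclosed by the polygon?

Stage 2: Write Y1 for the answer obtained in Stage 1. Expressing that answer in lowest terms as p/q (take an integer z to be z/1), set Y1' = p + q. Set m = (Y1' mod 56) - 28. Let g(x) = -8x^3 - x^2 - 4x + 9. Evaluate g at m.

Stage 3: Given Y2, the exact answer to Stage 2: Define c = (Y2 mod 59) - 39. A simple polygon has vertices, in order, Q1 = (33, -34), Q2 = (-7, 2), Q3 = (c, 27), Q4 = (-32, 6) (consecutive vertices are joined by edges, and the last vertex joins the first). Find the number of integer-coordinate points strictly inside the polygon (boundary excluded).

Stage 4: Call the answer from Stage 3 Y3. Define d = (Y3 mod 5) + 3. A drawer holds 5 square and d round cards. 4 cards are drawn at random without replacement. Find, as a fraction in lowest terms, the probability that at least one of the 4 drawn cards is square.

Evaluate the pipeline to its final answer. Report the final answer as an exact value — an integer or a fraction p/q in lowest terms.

Stage 1: cross terms: (37*-1 - 25*-30)=713, (25*34 - 30*-1)=880, (30*35 - 0*34)=1050, (0*25 - -32*35)=1120, (-32*-30 - 37*25)=35; twice the area = |3798| = 3798; area = 1899; answer 1899
Stage 2: Y1 = 1899; threaded value p + q = 1900; m = 24; -8*(24)^3 - 1*(24)^2 - 4*(24)^1 + 9 = (-110592) + (-576) + (-96) + (9) = -111255; answer -111255
Stage 3: Y2 = -111255; c = -20; cross terms: (33*2 - -7*-34)=-172, (-7*27 - -20*2)=-149, (-20*6 - -32*27)=744, (-32*-34 - 33*6)=890; twice the area = |1313| = 1313; area = 1313/2; boundary points = 4 + 1 + 3 + 5 = 13; strictly interior points = area - boundary/2 + 1 = 651; answer 651
Stage 4: Y3 = 651; d = 4; total draws C(9,4) = 126; complement C(4,4) = 1; favorable 126 - 1 = 125; P = 125/126; answer 125/126

125/126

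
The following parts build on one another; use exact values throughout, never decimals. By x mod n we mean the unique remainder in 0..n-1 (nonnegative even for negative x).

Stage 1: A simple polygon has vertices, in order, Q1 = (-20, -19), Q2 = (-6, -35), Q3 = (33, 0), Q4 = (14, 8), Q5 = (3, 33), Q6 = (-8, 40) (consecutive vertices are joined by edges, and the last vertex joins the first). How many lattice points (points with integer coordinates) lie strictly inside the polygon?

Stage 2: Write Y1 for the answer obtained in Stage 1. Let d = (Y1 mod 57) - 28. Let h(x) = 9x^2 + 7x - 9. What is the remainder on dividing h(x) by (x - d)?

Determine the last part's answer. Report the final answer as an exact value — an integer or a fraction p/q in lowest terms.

Stage 1: cross terms: (-20*-35 - -6*-19)=586, (-6*0 - 33*-35)=1155, (33*8 - 14*0)=264, (14*33 - 3*8)=438, (3*40 - -8*33)=384, (-8*-19 - -20*40)=952; twice the area = |3779| = 3779; area = 3779/2; boundary points = 2 + 1 + 1 + 1 + 1 + 1 = 7; strictly interior points = area - boundary/2 + 1 = 1887; answer 1887
Stage 2: Y1 = 1887; d = -22; remainder = value at the root: 9*(-22)^2 + 7*(-22)^1 - 9 = (4356) + (-154) + (-9) = 4193; answer 4193

4193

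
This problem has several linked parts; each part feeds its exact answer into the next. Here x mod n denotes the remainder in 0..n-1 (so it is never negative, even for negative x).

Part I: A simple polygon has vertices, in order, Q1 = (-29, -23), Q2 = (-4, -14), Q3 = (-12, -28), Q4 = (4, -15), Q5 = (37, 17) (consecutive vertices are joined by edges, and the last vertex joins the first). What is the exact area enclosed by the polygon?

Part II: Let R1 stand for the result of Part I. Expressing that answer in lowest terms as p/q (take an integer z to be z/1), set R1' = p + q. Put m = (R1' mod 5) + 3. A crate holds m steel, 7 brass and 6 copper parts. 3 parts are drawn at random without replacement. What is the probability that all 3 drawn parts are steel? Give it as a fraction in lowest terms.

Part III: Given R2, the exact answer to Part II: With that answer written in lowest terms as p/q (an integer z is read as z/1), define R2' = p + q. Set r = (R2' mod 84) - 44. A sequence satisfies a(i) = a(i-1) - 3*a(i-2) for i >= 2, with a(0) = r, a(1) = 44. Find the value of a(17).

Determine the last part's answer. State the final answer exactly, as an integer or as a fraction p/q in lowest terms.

-312301

Part I: cross terms: (-29*-14 - -4*-23)=314, (-4*-28 - -12*-14)=-56, (-12*-15 - 4*-28)=292, (4*17 - 37*-15)=623, (37*-23 - -29*17)=-358; twice the area = |815| = 815; area = 815/2; answer 815/2
Part II: R1 = 815/2; threaded value p + q = 817; m = 5; total draws C(18,3) = 816; favorable C(5,3) = 10; P = 5/408; answer 5/408
Part III: R2 = 5/408; threaded value p + q = 413; r = 33; a(2) = 1*(44) - 3*(33) = -55; iterating: a(2)=-55, a(3)=-187, a(4)=-22, a(5)=539, a(6)=605, a(7)=-1012, a(8)=-2827, a(9)=209, a(10)=8690, a(11)=8063, a(12)=-18007, a(13)=-42196, a(14)=11825, a(15)=138413, a(16)=102938, a(17)=-312301; answer -312301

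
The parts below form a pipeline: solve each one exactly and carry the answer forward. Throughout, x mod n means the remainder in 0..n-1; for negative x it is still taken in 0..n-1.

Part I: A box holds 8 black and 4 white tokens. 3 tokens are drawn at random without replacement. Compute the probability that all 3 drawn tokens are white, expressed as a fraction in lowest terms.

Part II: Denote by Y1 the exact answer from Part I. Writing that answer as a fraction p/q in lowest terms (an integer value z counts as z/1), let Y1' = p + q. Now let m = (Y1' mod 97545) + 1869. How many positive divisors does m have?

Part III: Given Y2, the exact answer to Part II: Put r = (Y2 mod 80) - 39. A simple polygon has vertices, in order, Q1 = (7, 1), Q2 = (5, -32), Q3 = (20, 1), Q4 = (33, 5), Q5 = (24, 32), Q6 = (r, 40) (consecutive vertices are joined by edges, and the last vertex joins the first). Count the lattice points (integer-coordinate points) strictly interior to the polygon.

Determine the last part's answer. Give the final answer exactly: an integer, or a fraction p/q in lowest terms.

Part I: total draws C(12,3) = 220; favorable C(4,3) = 4; P = 1/55; answer 1/55
Part II: Y1 = 1/55; threaded value p + q = 56; m = 1925; 1925 = 5^2 * 7 * 11; number of divisors = (2+1) * (1+1) * (1+1) = 12; answer 12
Part III: Y2 = 12; r = -27; cross terms: (7*-32 - 5*1)=-229, (5*1 - 20*-32)=645, (20*5 - 33*1)=67, (33*32 - 24*5)=936, (24*40 - -27*32)=1824, (-27*1 - 7*40)=-307; twice the area = |2936| = 2936; area = 1468; boundary points = 1 + 3 + 1 + 9 + 1 + 1 = 16; strictly interior points = area - boundary/2 + 1 = 1461; answer 1461

1461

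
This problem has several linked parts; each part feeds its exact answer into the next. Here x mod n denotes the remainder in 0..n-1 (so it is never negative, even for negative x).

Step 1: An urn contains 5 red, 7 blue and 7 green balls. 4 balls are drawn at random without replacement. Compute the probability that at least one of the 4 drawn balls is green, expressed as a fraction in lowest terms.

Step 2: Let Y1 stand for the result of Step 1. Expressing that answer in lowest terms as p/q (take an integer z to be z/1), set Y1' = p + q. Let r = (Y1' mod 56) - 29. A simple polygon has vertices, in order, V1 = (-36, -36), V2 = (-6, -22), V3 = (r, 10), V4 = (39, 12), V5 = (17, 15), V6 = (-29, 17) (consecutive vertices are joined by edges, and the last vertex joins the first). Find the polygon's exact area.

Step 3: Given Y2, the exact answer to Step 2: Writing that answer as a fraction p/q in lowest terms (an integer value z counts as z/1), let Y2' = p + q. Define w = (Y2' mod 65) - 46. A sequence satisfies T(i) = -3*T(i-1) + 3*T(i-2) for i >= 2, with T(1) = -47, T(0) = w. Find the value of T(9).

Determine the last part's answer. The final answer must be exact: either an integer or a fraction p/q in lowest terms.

-430272

Step 1: total draws C(19,4) = 3876; complement C(12,4) = 495; favorable 3876 - 495 = 3381; P = 1127/1292; answer 1127/1292
Step 2: Y1 = 1127/1292; threaded value p + q = 2419; r = -18; cross terms: (-36*-22 - -6*-36)=576, (-6*10 - -18*-22)=-456, (-18*12 - 39*10)=-606, (39*15 - 17*12)=381, (17*17 - -29*15)=724, (-29*-36 - -36*17)=1656; twice the area = |2275| = 2275; area = 2275/2; answer 2275/2
Step 3: Y2 = 2275/2; threaded value p + q = 2277; w = -44; T(2) = -3*(-47) + 3*(-44) = 9; iterating: T(2)=9, T(3)=-168, T(4)=531, T(5)=-2097, T(6)=7884, T(7)=-29943, T(8)=113481, T(9)=-430272; answer -430272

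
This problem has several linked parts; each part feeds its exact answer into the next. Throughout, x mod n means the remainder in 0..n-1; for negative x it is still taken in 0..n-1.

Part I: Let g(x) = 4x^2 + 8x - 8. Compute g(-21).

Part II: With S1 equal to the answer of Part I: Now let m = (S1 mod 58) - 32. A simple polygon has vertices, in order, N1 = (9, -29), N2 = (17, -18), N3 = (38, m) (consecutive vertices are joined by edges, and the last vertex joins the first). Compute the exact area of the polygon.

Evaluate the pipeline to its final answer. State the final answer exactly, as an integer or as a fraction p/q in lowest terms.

Part I: 4*(-21)^2 + 8*(-21)^1 - 8 = (1764) + (-168) + (-8) = 1588; answer 1588
Part II: S1 = 1588; m = -10; cross terms: (9*-18 - 17*-29)=331, (17*-10 - 38*-18)=514, (38*-29 - 9*-10)=-1012; twice the area = |-167| = 167; area = 167/2; answer 167/2

167/2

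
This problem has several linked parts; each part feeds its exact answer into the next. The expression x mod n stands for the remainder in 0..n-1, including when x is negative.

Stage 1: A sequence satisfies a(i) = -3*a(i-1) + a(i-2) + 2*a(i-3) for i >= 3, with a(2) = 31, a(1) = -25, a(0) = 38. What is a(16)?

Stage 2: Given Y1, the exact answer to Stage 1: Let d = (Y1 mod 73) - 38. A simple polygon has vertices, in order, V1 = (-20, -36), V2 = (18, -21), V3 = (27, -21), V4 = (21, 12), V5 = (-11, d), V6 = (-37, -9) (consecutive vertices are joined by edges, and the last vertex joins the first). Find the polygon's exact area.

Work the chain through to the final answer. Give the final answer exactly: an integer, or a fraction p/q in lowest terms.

3231/2

Stage 1: a(3) = -3*(31) + 1*(-25) + 2*(38) = -42; iterating: a(3)=-42, a(4)=107, a(5)=-301, a(6)=926, a(7)=-2865, a(8)=8919, a(9)=-27770, a(10)=86499, a(11)=-269429, a(12)=839246, a(13)=-2614169, a(14)=8142895, a(15)=-25364362, a(16)=79007643; answer 79007643
Stage 2: Y1 = 79007643; d = -3; cross terms: (-20*-21 - 18*-36)=1068, (18*-21 - 27*-21)=189, (27*12 - 21*-21)=765, (21*-3 - -11*12)=69, (-11*-9 - -37*-3)=-12, (-37*-36 - -20*-9)=1152; twice the area = |3231| = 3231; area = 3231/2; answer 3231/2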